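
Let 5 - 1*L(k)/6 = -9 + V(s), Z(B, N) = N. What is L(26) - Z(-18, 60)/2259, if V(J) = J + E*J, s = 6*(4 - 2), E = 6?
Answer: -316280/753 ≈ -420.03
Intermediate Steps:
s = 12 (s = 6*2 = 12)
V(J) = 7*J (V(J) = J + 6*J = 7*J)
L(k) = -420 (L(k) = 30 - 6*(-9 + 7*12) = 30 - 6*(-9 + 84) = 30 - 6*75 = 30 - 450 = -420)
L(26) - Z(-18, 60)/2259 = -420 - 60/2259 = -420 - 1*20/753 = -420 - 20/753 = -316280/753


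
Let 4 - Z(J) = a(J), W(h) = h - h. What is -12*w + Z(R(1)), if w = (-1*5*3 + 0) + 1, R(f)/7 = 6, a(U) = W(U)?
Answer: 172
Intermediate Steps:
W(h) = 0
a(U) = 0
R(f) = 42 (R(f) = 7*6 = 42)
Z(J) = 4 (Z(J) = 4 - 1*0 = 4 + 0 = 4)
w = -14 (w = (-5*3 + 0) + 1 = (-15 + 0) + 1 = -15 + 1 = -14)
-12*w + Z(R(1)) = -12*(-14) + 4 = 168 + 4 = 172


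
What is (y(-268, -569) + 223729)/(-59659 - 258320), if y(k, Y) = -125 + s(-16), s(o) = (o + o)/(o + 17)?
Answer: -74524/105993 ≈ -0.70310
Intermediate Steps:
s(o) = 2*o/(17 + o) (s(o) = (2*o)/(17 + o) = 2*o/(17 + o))
y(k, Y) = -157 (y(k, Y) = -125 + 2*(-16)/(17 - 16) = -125 + 2*(-16)/1 = -125 + 2*(-16)*1 = -125 - 32 = -157)
(y(-268, -569) + 223729)/(-59659 - 258320) = (-157 + 223729)/(-59659 - 258320) = 223572/(-317979) = 223572*(-1/317979) = -74524/105993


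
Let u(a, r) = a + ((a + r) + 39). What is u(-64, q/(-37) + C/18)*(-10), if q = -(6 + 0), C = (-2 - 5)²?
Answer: 286765/333 ≈ 861.16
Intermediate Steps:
C = 49 (C = (-7)² = 49)
q = -6 (q = -1*6 = -6)
u(a, r) = 39 + r + 2*a (u(a, r) = a + (39 + a + r) = 39 + r + 2*a)
u(-64, q/(-37) + C/18)*(-10) = (39 + (-6/(-37) + 49/18) + 2*(-64))*(-10) = (39 + (-6*(-1/37) + 49*(1/18)) - 128)*(-10) = (39 + (6/37 + 49/18) - 128)*(-10) = (39 + 1921/666 - 128)*(-10) = -57353/666*(-10) = 286765/333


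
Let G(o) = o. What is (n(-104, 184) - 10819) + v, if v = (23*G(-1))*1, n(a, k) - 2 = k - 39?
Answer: -10695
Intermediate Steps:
n(a, k) = -37 + k (n(a, k) = 2 + (k - 39) = 2 + (-39 + k) = -37 + k)
v = -23 (v = (23*(-1))*1 = -23*1 = -23)
(n(-104, 184) - 10819) + v = ((-37 + 184) - 10819) - 23 = (147 - 10819) - 23 = -10672 - 23 = -10695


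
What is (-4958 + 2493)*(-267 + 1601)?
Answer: -3288310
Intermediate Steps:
(-4958 + 2493)*(-267 + 1601) = -2465*1334 = -3288310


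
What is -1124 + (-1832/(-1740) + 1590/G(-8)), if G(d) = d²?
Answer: -15285599/13920 ≈ -1098.1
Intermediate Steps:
-1124 + (-1832/(-1740) + 1590/G(-8)) = -1124 + (-1832/(-1740) + 1590/((-8)²)) = -1124 + (-1832*(-1/1740) + 1590/64) = -1124 + (458/435 + 1590*(1/64)) = -1124 + (458/435 + 795/32) = -1124 + 360481/13920 = -15285599/13920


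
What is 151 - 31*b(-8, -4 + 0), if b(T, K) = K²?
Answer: -345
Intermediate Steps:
151 - 31*b(-8, -4 + 0) = 151 - 31*(-4 + 0)² = 151 - 31*(-4)² = 151 - 31*16 = 151 - 496 = -345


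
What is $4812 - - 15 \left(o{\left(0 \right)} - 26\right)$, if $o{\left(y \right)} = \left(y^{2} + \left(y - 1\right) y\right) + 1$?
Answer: $4437$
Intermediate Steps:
$o{\left(y \right)} = 1 + y^{2} + y \left(-1 + y\right)$ ($o{\left(y \right)} = \left(y^{2} + \left(y - 1\right) y\right) + 1 = \left(y^{2} + \left(-1 + y\right) y\right) + 1 = \left(y^{2} + y \left(-1 + y\right)\right) + 1 = 1 + y^{2} + y \left(-1 + y\right)$)
$4812 - - 15 \left(o{\left(0 \right)} - 26\right) = 4812 - - 15 \left(\left(1 - 0 + 2 \cdot 0^{2}\right) - 26\right) = 4812 - - 15 \left(\left(1 + 0 + 2 \cdot 0\right) - 26\right) = 4812 - - 15 \left(\left(1 + 0 + 0\right) - 26\right) = 4812 - - 15 \left(1 - 26\right) = 4812 - \left(-15\right) \left(-25\right) = 4812 - 375 = 4437$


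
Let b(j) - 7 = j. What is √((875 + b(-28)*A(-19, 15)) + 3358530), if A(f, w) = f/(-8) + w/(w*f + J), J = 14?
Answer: √3947431761602/1084 ≈ 1832.9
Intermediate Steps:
b(j) = 7 + j
A(f, w) = -f/8 + w/(14 + f*w) (A(f, w) = f/(-8) + w/(w*f + 14) = f*(-⅛) + w/(f*w + 14) = -f/8 + w/(14 + f*w))
√((875 + b(-28)*A(-19, 15)) + 3358530) = √((875 + (7 - 28)*((-14*(-19) + 8*15 - 1*15*(-19)²)/(8*(14 - 19*15)))) + 3358530) = √((875 - 21*(266 + 120 - 1*15*361)/(8*(14 - 285))) + 3358530) = √((875 - 21*(266 + 120 - 5415)/(8*(-271))) + 3358530) = √((875 - 21*(-1)*(-5029)/(8*271)) + 3358530) = √((875 - 21*5029/2168) + 3358530) = √((875 - 105609/2168) + 3358530) = √(1791391/2168 + 3358530) = √(7283084431/2168) = √3947431761602/1084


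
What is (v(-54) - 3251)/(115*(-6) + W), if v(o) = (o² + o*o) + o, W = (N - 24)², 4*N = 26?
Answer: -10108/1535 ≈ -6.5850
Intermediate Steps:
N = 13/2 (N = (¼)*26 = 13/2 ≈ 6.5000)
W = 1225/4 (W = (13/2 - 24)² = (-35/2)² = 1225/4 ≈ 306.25)
v(o) = o + 2*o² (v(o) = (o² + o²) + o = 2*o² + o = o + 2*o²)
(v(-54) - 3251)/(115*(-6) + W) = (-54*(1 + 2*(-54)) - 3251)/(115*(-6) + 1225/4) = (-54*(1 - 108) - 3251)/(-690 + 1225/4) = (-54*(-107) - 3251)/(-1535/4) = (5778 - 3251)*(-4/1535) = 2527*(-4/1535) = -10108/1535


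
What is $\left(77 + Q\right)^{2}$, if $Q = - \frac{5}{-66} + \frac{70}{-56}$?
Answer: $\frac{100180081}{17424} \approx 5749.5$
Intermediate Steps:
$Q = - \frac{155}{132}$ ($Q = \left(-5\right) \left(- \frac{1}{66}\right) + 70 \left(- \frac{1}{56}\right) = \frac{5}{66} - \frac{5}{4} = - \frac{155}{132} \approx -1.1742$)
$\left(77 + Q\right)^{2} = \left(77 - \frac{155}{132}\right)^{2} = \left(\frac{10009}{132}\right)^{2} = \frac{100180081}{17424}$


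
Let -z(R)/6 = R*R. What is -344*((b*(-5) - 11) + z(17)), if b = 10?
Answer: 617480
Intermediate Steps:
z(R) = -6*R² (z(R) = -6*R*R = -6*R²)
-344*((b*(-5) - 11) + z(17)) = -344*((10*(-5) - 11) - 6*17²) = -344*((-50 - 11) - 6*289) = -344*(-61 - 1734) = -344*(-1795) = 617480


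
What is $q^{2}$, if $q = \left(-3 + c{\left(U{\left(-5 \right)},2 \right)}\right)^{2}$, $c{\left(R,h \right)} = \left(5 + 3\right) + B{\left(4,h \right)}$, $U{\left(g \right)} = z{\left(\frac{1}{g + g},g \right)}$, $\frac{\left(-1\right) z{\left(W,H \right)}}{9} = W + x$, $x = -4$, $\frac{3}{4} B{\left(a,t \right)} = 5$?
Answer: $\frac{1500625}{81} \approx 18526.0$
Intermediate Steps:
$B{\left(a,t \right)} = \frac{20}{3}$ ($B{\left(a,t \right)} = \frac{4}{3} \cdot 5 = \frac{20}{3}$)
$z{\left(W,H \right)} = 36 - 9 W$ ($z{\left(W,H \right)} = - 9 \left(W - 4\right) = - 9 \left(-4 + W\right) = 36 - 9 W$)
$U{\left(g \right)} = 36 - \frac{9}{2 g}$ ($U{\left(g \right)} = 36 - \frac{9}{g + g} = 36 - \frac{9}{2 g}$)
$c{\left(R,h \right)} = \frac{44}{3}$ ($c{\left(R,h \right)} = \left(5 + 3\right) + \frac{20}{3} = 8 + \frac{20}{3} = \frac{44}{3}$)
$q = \frac{1225}{9}$ ($q = \left(-3 + \frac{44}{3}\right)^{2} = \left(\frac{35}{3}\right)^{2} = \frac{1225}{9} \approx 136.11$)
$q^{2} = \left(\frac{1225}{9}\right)^{2} = \frac{1500625}{81}$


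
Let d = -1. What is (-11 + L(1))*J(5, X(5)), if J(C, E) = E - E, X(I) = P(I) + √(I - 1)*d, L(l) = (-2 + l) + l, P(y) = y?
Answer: 0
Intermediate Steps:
L(l) = -2 + 2*l
X(I) = I - √(-1 + I) (X(I) = I + √(I - 1)*(-1) = I + √(-1 + I)*(-1) = I - √(-1 + I))
J(C, E) = 0
(-11 + L(1))*J(5, X(5)) = (-11 + (-2 + 2*1))*0 = (-11 + (-2 + 2))*0 = (-11 + 0)*0 = -11*0 = 0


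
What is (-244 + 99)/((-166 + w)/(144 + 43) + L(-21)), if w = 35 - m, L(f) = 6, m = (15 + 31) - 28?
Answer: -27115/973 ≈ -27.867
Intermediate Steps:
m = 18 (m = 46 - 28 = 18)
w = 17 (w = 35 - 1*18 = 35 - 18 = 17)
(-244 + 99)/((-166 + w)/(144 + 43) + L(-21)) = (-244 + 99)/((-166 + 17)/(144 + 43) + 6) = -145/(-149/187 + 6) = -145/973/187 = -145*187/973 = -27115/973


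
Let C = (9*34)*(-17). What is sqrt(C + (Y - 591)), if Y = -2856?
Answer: 93*I ≈ 93.0*I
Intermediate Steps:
C = -5202 (C = 306*(-17) = -5202)
sqrt(C + (Y - 591)) = sqrt(-5202 + (-2856 - 591)) = sqrt(-5202 - 3447) = sqrt(-8649) = 93*I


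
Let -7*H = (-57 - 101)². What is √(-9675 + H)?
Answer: I*√648823/7 ≈ 115.07*I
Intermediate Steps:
H = -24964/7 (H = -(-57 - 101)²/7 = -⅐*(-158)² = -⅐*24964 = -24964/7 ≈ -3566.3)
√(-9675 + H) = √(-9675 - 24964/7) = √(-92689/7) = I*√648823/7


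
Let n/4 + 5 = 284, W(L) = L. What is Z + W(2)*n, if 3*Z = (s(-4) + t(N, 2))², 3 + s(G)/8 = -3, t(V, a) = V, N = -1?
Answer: 9097/3 ≈ 3032.3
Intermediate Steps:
n = 1116 (n = -20 + 4*284 = -20 + 1136 = 1116)
s(G) = -48 (s(G) = -24 + 8*(-3) = -24 - 24 = -48)
Z = 2401/3 (Z = (-48 - 1)²/3 = (⅓)*(-49)² = (⅓)*2401 = 2401/3 ≈ 800.33)
Z + W(2)*n = 2401/3 + 2*1116 = 2401/3 + 2232 = 9097/3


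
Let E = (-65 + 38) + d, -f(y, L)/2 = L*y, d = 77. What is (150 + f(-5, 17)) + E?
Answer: 370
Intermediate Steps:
f(y, L) = -2*L*y
E = 50 (E = (-65 + 38) + 77 = -27 + 77 = 50)
(150 + f(-5, 17)) + E = (150 - 2*17*(-5)) + 50 = (150 + 170) + 50 = 320 + 50 = 370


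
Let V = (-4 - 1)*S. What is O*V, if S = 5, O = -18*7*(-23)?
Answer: -72450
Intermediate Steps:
O = 2898 (O = -126*(-23) = 2898)
V = -25 (V = (-4 - 1)*5 = -5*5 = -25)
O*V = 2898*(-25) = -72450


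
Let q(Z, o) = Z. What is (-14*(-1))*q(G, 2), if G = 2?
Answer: 28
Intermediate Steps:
(-14*(-1))*q(G, 2) = -14*(-1)*2 = 14*2 = 28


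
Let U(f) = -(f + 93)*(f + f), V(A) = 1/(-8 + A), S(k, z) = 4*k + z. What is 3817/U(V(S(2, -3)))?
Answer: 34353/556 ≈ 61.786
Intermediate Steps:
S(k, z) = z + 4*k
U(f) = -2*f*(93 + f) (U(f) = -(93 + f)*2*f = -2*f*(93 + f))
3817/U(V(S(2, -3))) = 3817/((-2*(93 + 1/(-8 + (-3 + 4*2)))/(-8 + (-3 + 4*2)))) = 3817/((-2*(93 + 1/(-8 + (-3 + 8)))/(-8 + (-3 + 8)))) = 3817/((-2*(93 + 1/(-8 + 5))/(-8 + 5))) = 3817/((-2*(93 + 1/(-3))/(-3))) = 3817/((-2*(-1/3)*(93 - 1/3))) = 3817/((-2*(-1/3)*278/3)) = 3817/(556/9) = 3817*(9/556) = 34353/556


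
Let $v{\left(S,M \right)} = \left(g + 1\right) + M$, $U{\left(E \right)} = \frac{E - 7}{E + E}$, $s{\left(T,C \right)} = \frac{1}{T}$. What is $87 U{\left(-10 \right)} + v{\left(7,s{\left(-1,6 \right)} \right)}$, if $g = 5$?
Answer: $\frac{1579}{20} \approx 78.95$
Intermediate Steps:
$U{\left(E \right)} = \frac{-7 + E}{2 E}$
$v{\left(S,M \right)} = 6 + M$ ($v{\left(S,M \right)} = \left(5 + 1\right) + M = 6 + M$)
$87 U{\left(-10 \right)} + v{\left(7,s{\left(-1,6 \right)} \right)} = 87 \frac{-7 - 10}{2 \left(-10\right)} + \left(6 + \frac{1}{-1}\right) = 87 \cdot \frac{1}{2} \left(- \frac{1}{10}\right) \left(-17\right) + \left(6 - 1\right) = 87 \cdot \frac{17}{20} + 5 = \frac{1479}{20} + 5 = \frac{1579}{20}$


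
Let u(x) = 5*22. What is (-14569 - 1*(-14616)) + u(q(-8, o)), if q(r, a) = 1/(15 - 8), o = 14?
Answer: 157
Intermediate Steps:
q(r, a) = 1/7
u(x) = 110
(-14569 - 1*(-14616)) + u(q(-8, o)) = (-14569 - 1*(-14616)) + 110 = (-14569 + 14616) + 110 = 47 + 110 = 157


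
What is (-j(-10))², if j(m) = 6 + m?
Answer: 16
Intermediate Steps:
(-j(-10))² = (-(6 - 10))² = (-1*(-4))² = 4² = 16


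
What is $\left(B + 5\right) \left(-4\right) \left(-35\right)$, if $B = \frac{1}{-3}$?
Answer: $\frac{1960}{3} \approx 653.33$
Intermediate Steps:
$B = - \frac{1}{3} \approx -0.33333$
$\left(B + 5\right) \left(-4\right) \left(-35\right) = \left(- \frac{1}{3} + 5\right) \left(-4\right) \left(-35\right) = \frac{14}{3} \left(-4\right) \left(-35\right) = \left(- \frac{56}{3}\right) \left(-35\right) = \frac{1960}{3}$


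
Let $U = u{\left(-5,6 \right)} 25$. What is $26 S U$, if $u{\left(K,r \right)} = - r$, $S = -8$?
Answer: $31200$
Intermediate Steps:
$U = -150$ ($U = \left(-1\right) 6 \cdot 25 = \left(-6\right) 25 = -150$)
$26 S U = 26 \left(-8\right) \left(-150\right) = \left(-208\right) \left(-150\right) = 31200$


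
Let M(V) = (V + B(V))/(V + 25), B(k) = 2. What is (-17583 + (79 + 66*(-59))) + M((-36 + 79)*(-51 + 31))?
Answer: -17866472/835 ≈ -21397.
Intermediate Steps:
M(V) = (2 + V)/(25 + V) (M(V) = (V + 2)/(V + 25) = (2 + V)/(25 + V))
(-17583 + (79 + 66*(-59))) + M((-36 + 79)*(-51 + 31)) = (-17583 + (79 + 66*(-59))) + (2 + (-36 + 79)*(-51 + 31))/(25 + (-36 + 79)*(-51 + 31)) = (-17583 + (79 - 3894)) + (2 + 43*(-20))/(25 + 43*(-20)) = (-17583 - 3815) + (2 - 860)/(25 - 860) = -21398 - 858/(-835) = -21398 - 1/835*(-858) = -21398 + 858/835 = -17866472/835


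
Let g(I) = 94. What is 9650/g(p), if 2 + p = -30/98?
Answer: 4825/47 ≈ 102.66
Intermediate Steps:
p = -113/49 (p = -2 - 30/98 = -2 - 30*1/98 = -2 - 15/49 = -113/49 ≈ -2.3061)
9650/g(p) = 9650/94 = 9650*(1/94) = 4825/47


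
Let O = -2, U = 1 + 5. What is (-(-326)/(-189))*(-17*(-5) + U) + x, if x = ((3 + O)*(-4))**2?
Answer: -3806/27 ≈ -140.96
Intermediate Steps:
U = 6
x = 16 (x = ((3 - 2)*(-4))**2 = (1*(-4))**2 = (-4)**2 = 16)
(-(-326)/(-189))*(-17*(-5) + U) + x = (-(-326)/(-189))*(-17*(-5) + 6) + 16 = (-(-326)*(-1)/189)*(85 + 6) + 16 = -1*326/189*91 + 16 = -326/189*91 + 16 = -4238/27 + 16 = -3806/27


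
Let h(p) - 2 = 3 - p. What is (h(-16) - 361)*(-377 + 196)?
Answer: 61540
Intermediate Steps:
h(p) = 5 - p (h(p) = 2 + (3 - p) = 5 - p)
(h(-16) - 361)*(-377 + 196) = ((5 - 1*(-16)) - 361)*(-377 + 196) = ((5 + 16) - 361)*(-181) = (21 - 361)*(-181) = -340*(-181) = 61540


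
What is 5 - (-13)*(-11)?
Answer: -138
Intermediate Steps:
5 - (-13)*(-11) = 5 - 13*11 = 5 - 143 = -138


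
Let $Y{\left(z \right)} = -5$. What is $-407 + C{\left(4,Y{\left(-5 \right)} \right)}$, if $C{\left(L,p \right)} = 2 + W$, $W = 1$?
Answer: $-404$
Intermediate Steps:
$C{\left(L,p \right)} = 3$ ($C{\left(L,p \right)} = 2 + 1 = 3$)
$-407 + C{\left(4,Y{\left(-5 \right)} \right)} = -407 + 3 = -404$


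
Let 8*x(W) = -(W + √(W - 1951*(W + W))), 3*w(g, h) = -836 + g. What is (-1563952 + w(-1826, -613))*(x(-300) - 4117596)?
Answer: 6443317498101 + 11736295*√11703/6 ≈ 6.4435e+12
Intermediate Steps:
w(g, h) = -836/3 + g/3 (w(g, h) = (-836 + g)/3 = -836/3 + g/3)
x(W) = -W/8 - √3901*√(-W)/8 (x(W) = (-(W + √(W - 1951*(W + W))))/8 = (-(W + √(W - 3902*W)))/8 = (-(W + √(-3901*W)))/8 = (-(W + √3901*√(-W)))/8 = (-W - √3901*√(-W))/8 = -W/8 - √3901*√(-W)/8)
(-1563952 + w(-1826, -613))*(x(-300) - 4117596) = (-1563952 + (-836/3 + (⅓)*(-1826)))*((-⅛*(-300) - √3901*√(-1*(-300))/8) - 4117596) = (-1563952 + (-836/3 - 1826/3))*((75/2 - √3901*√300/8) - 4117596) = (-1563952 - 2662/3)*((75/2 - √3901*10*√3/8) - 4117596) = -4694518*((75/2 - 5*√11703/4) - 4117596)/3 = -4694518*(-8235117/2 - 5*√11703/4)/3 = 6443317498101 + 11736295*√11703/6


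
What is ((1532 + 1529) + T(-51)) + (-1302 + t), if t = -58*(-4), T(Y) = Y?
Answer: 1940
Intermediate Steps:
t = 232
((1532 + 1529) + T(-51)) + (-1302 + t) = ((1532 + 1529) - 51) + (-1302 + 232) = (3061 - 51) - 1070 = 3010 - 1070 = 1940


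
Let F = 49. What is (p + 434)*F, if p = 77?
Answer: 25039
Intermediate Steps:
(p + 434)*F = (77 + 434)*49 = 511*49 = 25039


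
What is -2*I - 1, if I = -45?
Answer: 89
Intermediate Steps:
-2*I - 1 = -2*(-45) - 1 = 90 - 1 = 89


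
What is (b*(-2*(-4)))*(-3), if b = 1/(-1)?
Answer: 24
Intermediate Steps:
b = -1
(b*(-2*(-4)))*(-3) = -(-2)*(-4)*(-3) = -1*8*(-3) = -8*(-3) = 24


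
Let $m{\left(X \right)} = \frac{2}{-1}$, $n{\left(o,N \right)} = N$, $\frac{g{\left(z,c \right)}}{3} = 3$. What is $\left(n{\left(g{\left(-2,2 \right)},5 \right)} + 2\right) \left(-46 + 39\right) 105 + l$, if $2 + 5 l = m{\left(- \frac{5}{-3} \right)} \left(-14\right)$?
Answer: $- \frac{25699}{5} \approx -5139.8$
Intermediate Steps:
$g{\left(z,c \right)} = 9$ ($g{\left(z,c \right)} = 3 \cdot 3 = 9$)
$m{\left(X \right)} = -2$ ($m{\left(X \right)} = 2 \left(-1\right) = -2$)
$l = \frac{26}{5}$ ($l = - \frac{2}{5} + \frac{\left(-2\right) \left(-14\right)}{5} = - \frac{2}{5} + \frac{1}{5} \cdot 28 = - \frac{2}{5} + \frac{28}{5} = \frac{26}{5} \approx 5.2$)
$\left(n{\left(g{\left(-2,2 \right)},5 \right)} + 2\right) \left(-46 + 39\right) 105 + l = \left(5 + 2\right) \left(-46 + 39\right) 105 + \frac{26}{5} = 7 \left(-7\right) 105 + \frac{26}{5} = \left(-49\right) 105 + \frac{26}{5} = -5145 + \frac{26}{5} = - \frac{25699}{5}$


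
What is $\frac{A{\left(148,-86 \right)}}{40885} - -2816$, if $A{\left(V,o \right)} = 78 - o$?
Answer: $\frac{115132324}{40885} \approx 2816.0$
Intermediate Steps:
$\frac{A{\left(148,-86 \right)}}{40885} - -2816 = \frac{78 - -86}{40885} - -2816 = \left(78 + 86\right) \frac{1}{40885} + 2816 = 164 \cdot \frac{1}{40885} + 2816 = \frac{164}{40885} + 2816 = \frac{115132324}{40885}$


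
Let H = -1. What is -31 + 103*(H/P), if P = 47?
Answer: -1560/47 ≈ -33.191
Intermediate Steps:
-31 + 103*(H/P) = -31 + 103*(-1/47) = -31 - 103/47 = -1560/47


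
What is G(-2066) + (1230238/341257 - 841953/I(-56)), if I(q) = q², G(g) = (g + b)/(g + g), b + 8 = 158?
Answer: -5965429270209/22561182784 ≈ -264.41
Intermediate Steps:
b = 150 (b = -8 + 158 = 150)
G(g) = (150 + g)/(2*g) (G(g) = (g + 150)/(g + g) = (150 + g)/((2*g)) = (150 + g)*(1/(2*g)) = (150 + g)/(2*g))
G(-2066) + (1230238/341257 - 841953/I(-56)) = (½)*(150 - 2066)/(-2066) + (1230238/341257 - 841953/((-56)²)) = (½)*(-1/2066)*(-1916) + (1230238*(1/341257) - 841953/3136) = 479/1033 + (1230238/341257 - 841953*1/3136) = 479/1033 + (1230238/341257 - 120279/448) = 479/1033 - 5784986297/21840448 = -5965429270209/22561182784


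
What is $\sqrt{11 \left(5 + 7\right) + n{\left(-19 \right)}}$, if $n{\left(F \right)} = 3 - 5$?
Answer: $\sqrt{130} \approx 11.402$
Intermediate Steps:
$n{\left(F \right)} = -2$ ($n{\left(F \right)} = 3 - 5 = -2$)
$\sqrt{11 \left(5 + 7\right) + n{\left(-19 \right)}} = \sqrt{11 \left(5 + 7\right) - 2} = \sqrt{11 \cdot 12 - 2} = \sqrt{132 - 2} = \sqrt{130}$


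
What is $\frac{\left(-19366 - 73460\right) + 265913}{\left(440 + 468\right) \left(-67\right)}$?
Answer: $- \frac{173087}{60836} \approx -2.8451$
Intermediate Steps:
$\frac{\left(-19366 - 73460\right) + 265913}{\left(440 + 468\right) \left(-67\right)} = \frac{-92826 + 265913}{908 \left(-67\right)} = \frac{173087}{-60836} = 173087 \left(- \frac{1}{60836}\right) = - \frac{173087}{60836}$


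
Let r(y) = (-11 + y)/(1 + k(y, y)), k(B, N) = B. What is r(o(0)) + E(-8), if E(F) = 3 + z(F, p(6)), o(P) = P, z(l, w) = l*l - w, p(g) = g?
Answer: 50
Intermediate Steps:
z(l, w) = l² - w
E(F) = -3 + F² (E(F) = 3 + (F² - 1*6) = 3 + (F² - 6) = 3 + (-6 + F²) = -3 + F²)
r(y) = (-11 + y)/(1 + y)
r(o(0)) + E(-8) = (-11 + 0)/(1 + 0) + (-3 + (-8)²) = -11/1 + (-3 + 64) = 1*(-11) + 61 = -11 + 61 = 50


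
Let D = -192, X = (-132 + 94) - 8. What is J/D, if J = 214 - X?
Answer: -65/48 ≈ -1.3542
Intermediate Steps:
X = -46 (X = -38 - 8 = -46)
J = 260 (J = 214 - 1*(-46) = 214 + 46 = 260)
J/D = 260/(-192) = 260*(-1/192) = -65/48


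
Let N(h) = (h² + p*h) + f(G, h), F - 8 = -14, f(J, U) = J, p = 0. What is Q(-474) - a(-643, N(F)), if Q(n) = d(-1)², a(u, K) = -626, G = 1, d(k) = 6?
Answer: 662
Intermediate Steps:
F = -6 (F = 8 - 14 = -6)
N(h) = 1 + h² (N(h) = (h² + 0*h) + 1 = (h² + 0) + 1 = h² + 1 = 1 + h²)
Q(n) = 36 (Q(n) = 6² = 36)
Q(-474) - a(-643, N(F)) = 36 - 1*(-626) = 36 + 626 = 662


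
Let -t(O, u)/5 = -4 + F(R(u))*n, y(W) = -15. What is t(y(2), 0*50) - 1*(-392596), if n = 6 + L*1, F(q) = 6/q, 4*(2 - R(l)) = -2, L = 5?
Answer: 392484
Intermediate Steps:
R(l) = 5/2 (R(l) = 2 - ¼*(-2) = 2 + ½ = 5/2)
n = 11 (n = 6 + 5*1 = 6 + 5 = 11)
t(O, u) = -112 (t(O, u) = -5*(-4 + (6/(5/2))*11) = -5*(-4 + (6*(⅖))*11) = -5*(-4 + (12/5)*11) = -5*(-4 + 132/5) = -5*112/5 = -112)
t(y(2), 0*50) - 1*(-392596) = -112 - 1*(-392596) = -112 + 392596 = 392484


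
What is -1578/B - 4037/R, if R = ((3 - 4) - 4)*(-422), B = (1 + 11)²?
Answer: -325909/25320 ≈ -12.872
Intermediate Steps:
B = 144 (B = 12² = 144)
R = 2110 (R = (-1 - 4)*(-422) = -5*(-422) = 2110)
-1578/B - 4037/R = -1578/144 - 4037/2110 = -1578*1/144 - 4037*1/2110 = -263/24 - 4037/2110 = -325909/25320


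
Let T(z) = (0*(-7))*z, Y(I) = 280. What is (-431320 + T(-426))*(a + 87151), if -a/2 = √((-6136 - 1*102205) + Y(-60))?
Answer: -37589969320 + 862640*I*√108061 ≈ -3.759e+10 + 2.8357e+8*I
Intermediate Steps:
a = -2*I*√108061 (a = -2*√((-6136 - 1*102205) + 280) = -2*√((-6136 - 102205) + 280) = -2*√(-108341 + 280) = -2*I*√108061 ≈ -657.45*I)
T(z) = 0 (T(z) = 0*z = 0)
(-431320 + T(-426))*(a + 87151) = (-431320 + 0)*(-2*I*√108061 + 87151) = -431320*(87151 - 2*I*√108061) = -37589969320 + 862640*I*√108061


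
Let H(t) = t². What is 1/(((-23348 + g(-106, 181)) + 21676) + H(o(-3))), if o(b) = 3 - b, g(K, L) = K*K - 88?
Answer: 1/9512 ≈ 0.00010513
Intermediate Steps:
g(K, L) = -88 + K² (g(K, L) = K² - 88 = -88 + K²)
1/(((-23348 + g(-106, 181)) + 21676) + H(o(-3))) = 1/(((-23348 + (-88 + (-106)²)) + 21676) + (3 - 1*(-3))²) = 1/(((-23348 + (-88 + 11236)) + 21676) + (3 + 3)²) = 1/(((-23348 + 11148) + 21676) + 6²) = 1/((-12200 + 21676) + 36) = 1/(9476 + 36) = 1/9512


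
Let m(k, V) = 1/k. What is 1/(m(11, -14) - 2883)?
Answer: -11/31712 ≈ -0.00034687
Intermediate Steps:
1/(m(11, -14) - 2883) = 1/(1/11 - 2883) = 1/(-31712/11) = -11/31712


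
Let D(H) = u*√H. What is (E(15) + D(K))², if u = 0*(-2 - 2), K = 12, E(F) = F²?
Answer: 50625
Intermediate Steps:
u = 0 (u = 0*(-4) = 0)
D(H) = 0 (D(H) = 0*√H = 0)
(E(15) + D(K))² = (15² + 0)² = (225 + 0)² = 225² = 50625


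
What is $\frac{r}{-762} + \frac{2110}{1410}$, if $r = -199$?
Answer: $\frac{62947}{35814} \approx 1.7576$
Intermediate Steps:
$\frac{r}{-762} + \frac{2110}{1410} = - \frac{199}{-762} + \frac{2110}{1410} = \left(-199\right) \left(- \frac{1}{762}\right) + 2110 \cdot \frac{1}{1410} = \frac{199}{762} + \frac{211}{141} = \frac{62947}{35814}$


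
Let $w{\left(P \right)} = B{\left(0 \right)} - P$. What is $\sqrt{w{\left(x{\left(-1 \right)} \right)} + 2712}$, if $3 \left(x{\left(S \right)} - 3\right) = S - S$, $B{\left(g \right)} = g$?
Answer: $3 \sqrt{301} \approx 52.048$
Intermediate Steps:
$x{\left(S \right)} = 3$ ($x{\left(S \right)} = 3 + \frac{S - S}{3} = 3 + \frac{1}{3} \cdot 0 = 3 + 0 = 3$)
$w{\left(P \right)} = - P$ ($w{\left(P \right)} = 0 - P = - P$)
$\sqrt{w{\left(x{\left(-1 \right)} \right)} + 2712} = \sqrt{\left(-1\right) 3 + 2712} = \sqrt{-3 + 2712} = \sqrt{2709} = 3 \sqrt{301}$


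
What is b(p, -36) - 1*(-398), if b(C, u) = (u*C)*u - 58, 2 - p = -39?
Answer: 53476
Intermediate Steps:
p = 41 (p = 2 - 1*(-39) = 2 + 39 = 41)
b(C, u) = -58 + C*u**2 (b(C, u) = (C*u)*u - 58 = C*u**2 - 58 = -58 + C*u**2)
b(p, -36) - 1*(-398) = (-58 + 41*(-36)**2) - 1*(-398) = (-58 + 41*1296) + 398 = (-58 + 53136) + 398 = 53078 + 398 = 53476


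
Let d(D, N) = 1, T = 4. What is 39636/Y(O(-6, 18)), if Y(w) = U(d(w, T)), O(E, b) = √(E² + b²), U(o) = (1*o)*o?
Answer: 39636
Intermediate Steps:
U(o) = o² (U(o) = o*o = o²)
Y(w) = 1 (Y(w) = 1² = 1)
39636/Y(O(-6, 18)) = 39636/1 = 39636*1 = 39636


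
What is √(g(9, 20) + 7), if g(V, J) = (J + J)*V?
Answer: √367 ≈ 19.157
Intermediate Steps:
g(V, J) = 2*J*V (g(V, J) = (2*J)*V = 2*J*V)
√(g(9, 20) + 7) = √(2*20*9 + 7) = √(360 + 7) = √367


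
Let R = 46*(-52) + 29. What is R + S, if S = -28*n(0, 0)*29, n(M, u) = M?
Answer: -2363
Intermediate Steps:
R = -2363 (R = -2392 + 29 = -2363)
S = 0 (S = -28*0*29 = 0*29 = 0)
R + S = -2363 + 0 = -2363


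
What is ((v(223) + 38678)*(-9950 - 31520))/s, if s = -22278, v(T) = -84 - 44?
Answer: 266444750/3713 ≈ 71760.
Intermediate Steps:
v(T) = -128
((v(223) + 38678)*(-9950 - 31520))/s = ((-128 + 38678)*(-9950 - 31520))/(-22278) = (38550*(-41470))*(-1/22278) = -1598668500*(-1/22278) = 266444750/3713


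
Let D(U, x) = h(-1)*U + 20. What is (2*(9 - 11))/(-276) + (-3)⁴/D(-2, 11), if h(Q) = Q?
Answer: 5611/1518 ≈ 3.6963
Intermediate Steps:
D(U, x) = 20 - U (D(U, x) = -U + 20 = 20 - U)
(2*(9 - 11))/(-276) + (-3)⁴/D(-2, 11) = (2*(9 - 11))/(-276) + (-3)⁴/(20 - 1*(-2)) = (2*(-2))*(-1/276) + 81/(20 + 2) = -4*(-1/276) + 81/22 = 1/69 + 81*(1/22) = 1/69 + 81/22 = 5611/1518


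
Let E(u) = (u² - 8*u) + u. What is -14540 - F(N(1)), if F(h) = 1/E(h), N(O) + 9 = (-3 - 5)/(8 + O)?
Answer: -196697201/13528 ≈ -14540.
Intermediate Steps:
E(u) = u² - 7*u
N(O) = -9 - 8/(8 + O) (N(O) = -9 + (-3 - 5)/(8 + O) = -9 - 8/(8 + O))
F(h) = 1/(h*(-7 + h))
-14540 - F(N(1)) = -14540 - 1/(((-80 - 9*1)/(8 + 1))*(-7 + (-80 - 9*1)/(8 + 1))) = -14540 - 1/(((-80 - 9)/9)*(-7 + (-80 - 9)/9)) = -14540 - 1/(((⅑)*(-89))*(-7 + (⅑)*(-89))) = -14540 - 1/((-89/9)*(-7 - 89/9)) = -14540 - (-9)/(89*(-152/9)) = -14540 - (-9)*(-9)/(89*152) = -14540 - 1*81/13528 = -14540 - 81/13528 = -196697201/13528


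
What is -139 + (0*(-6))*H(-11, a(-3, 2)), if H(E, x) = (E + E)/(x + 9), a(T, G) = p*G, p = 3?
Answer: -139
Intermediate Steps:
a(T, G) = 3*G
H(E, x) = 2*E/(9 + x) (H(E, x) = (2*E)/(9 + x) = 2*E/(9 + x))
-139 + (0*(-6))*H(-11, a(-3, 2)) = -139 + (0*(-6))*(2*(-11)/(9 + 3*2)) = -139 + 0*(2*(-11)/(9 + 6)) = -139 + 0*(2*(-11)/15) = -139 + 0*(2*(-11)*(1/15)) = -139 + 0*(-22/15) = -139 + 0 = -139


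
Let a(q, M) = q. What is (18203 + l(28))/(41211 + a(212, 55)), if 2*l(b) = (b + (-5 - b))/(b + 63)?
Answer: 3312941/7538986 ≈ 0.43944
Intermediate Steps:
l(b) = -5/(2*(63 + b)) (l(b) = ((b + (-5 - b))/(b + 63))/2 = (-5/(63 + b))/2 = -5/(2*(63 + b)))
(18203 + l(28))/(41211 + a(212, 55)) = (18203 - 5/(126 + 2*28))/(41211 + 212) = (18203 - 5/(126 + 56))/41423 = (18203 - 5/182)*(1/41423) = (3312941/182)*(1/41423) = 3312941/7538986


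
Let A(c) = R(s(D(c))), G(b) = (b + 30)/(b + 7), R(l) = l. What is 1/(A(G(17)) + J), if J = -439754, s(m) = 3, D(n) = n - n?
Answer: -1/439751 ≈ -2.2740e-6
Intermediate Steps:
D(n) = 0
G(b) = (30 + b)/(7 + b)
A(c) = 3
1/(A(G(17)) + J) = 1/(3 - 439754) = 1/(-439751) = -1/439751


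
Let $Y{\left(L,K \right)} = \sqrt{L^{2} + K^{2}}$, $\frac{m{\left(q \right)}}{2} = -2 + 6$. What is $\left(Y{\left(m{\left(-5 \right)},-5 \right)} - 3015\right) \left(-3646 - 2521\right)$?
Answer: $18593505 - 6167 \sqrt{89} \approx 1.8535 \cdot 10^{7}$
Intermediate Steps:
$m{\left(q \right)} = 8$ ($m{\left(q \right)} = 2 \left(-2 + 6\right) = 2 \cdot 4 = 8$)
$Y{\left(L,K \right)} = \sqrt{K^{2} + L^{2}}$
$\left(Y{\left(m{\left(-5 \right)},-5 \right)} - 3015\right) \left(-3646 - 2521\right) = \left(\sqrt{\left(-5\right)^{2} + 8^{2}} - 3015\right) \left(-3646 - 2521\right) = \left(\sqrt{25 + 64} - 3015\right) \left(-6167\right) = \left(\sqrt{89} - 3015\right) \left(-6167\right) = \left(-3015 + \sqrt{89}\right) \left(-6167\right) = 18593505 - 6167 \sqrt{89}$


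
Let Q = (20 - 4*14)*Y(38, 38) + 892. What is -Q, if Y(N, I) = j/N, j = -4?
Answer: -17020/19 ≈ -895.79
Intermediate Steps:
Y(N, I) = -4/N
Q = 17020/19 (Q = (20 - 4*14)*(-4/38) + 892 = (20 - 56)*(-4*1/38) + 892 = -36*(-2/19) + 892 = 72/19 + 892 = 17020/19 ≈ 895.79)
-Q = -1*17020/19 = -17020/19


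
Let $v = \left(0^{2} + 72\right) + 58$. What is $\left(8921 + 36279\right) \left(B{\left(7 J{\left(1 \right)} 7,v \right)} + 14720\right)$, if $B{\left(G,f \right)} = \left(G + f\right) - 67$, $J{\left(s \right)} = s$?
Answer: $670406400$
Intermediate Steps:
$v = 130$ ($v = \left(0 + 72\right) + 58 = 72 + 58 = 130$)
$B{\left(G,f \right)} = -67 + G + f$
$\left(8921 + 36279\right) \left(B{\left(7 J{\left(1 \right)} 7,v \right)} + 14720\right) = \left(8921 + 36279\right) \left(\left(-67 + 7 \cdot 1 \cdot 7 + 130\right) + 14720\right) = 45200 \left(\left(-67 + 7 \cdot 7 + 130\right) + 14720\right) = 45200 \left(\left(-67 + 49 + 130\right) + 14720\right) = 45200 \left(112 + 14720\right) = 45200 \cdot 14832 = 670406400$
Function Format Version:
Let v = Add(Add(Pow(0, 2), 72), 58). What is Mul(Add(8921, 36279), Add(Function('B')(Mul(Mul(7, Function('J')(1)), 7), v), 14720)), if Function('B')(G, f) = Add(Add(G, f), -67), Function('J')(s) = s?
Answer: 670406400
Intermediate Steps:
v = 130 (v = Add(Add(0, 72), 58) = Add(72, 58) = 130)
Function('B')(G, f) = Add(-67, G, f)
Mul(Add(8921, 36279), Add(Function('B')(Mul(Mul(7, Function('J')(1)), 7), v), 14720)) = Mul(Add(8921, 36279), Add(Add(-67, Mul(Mul(7, 1), 7), 130), 14720)) = Mul(45200, Add(Add(-67, Mul(7, 7), 130), 14720)) = Mul(45200, Add(Add(-67, 49, 130), 14720)) = Mul(45200, Add(112, 14720)) = Mul(45200, 14832) = 670406400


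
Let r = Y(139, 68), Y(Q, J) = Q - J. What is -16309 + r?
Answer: -16238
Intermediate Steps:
r = 71 (r = 139 - 1*68 = 139 - 68 = 71)
-16309 + r = -16309 + 71 = -16238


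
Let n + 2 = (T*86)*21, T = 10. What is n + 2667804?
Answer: 2685862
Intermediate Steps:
n = 18058 (n = -2 + (10*86)*21 = -2 + 860*21 = -2 + 18060 = 18058)
n + 2667804 = 18058 + 2667804 = 2685862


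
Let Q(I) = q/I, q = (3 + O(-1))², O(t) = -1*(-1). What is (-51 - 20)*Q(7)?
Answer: -1136/7 ≈ -162.29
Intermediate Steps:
O(t) = 1
q = 16 (q = (3 + 1)² = 4² = 16)
Q(I) = 16/I
(-51 - 20)*Q(7) = (-51 - 20)*(16/7) = -1136/7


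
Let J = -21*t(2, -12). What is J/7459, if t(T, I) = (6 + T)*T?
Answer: -336/7459 ≈ -0.045046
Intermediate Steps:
t(T, I) = T*(6 + T)
J = -336 (J = -42*(6 + 2) = -42*8 = -21*16 = -336)
J/7459 = -336/7459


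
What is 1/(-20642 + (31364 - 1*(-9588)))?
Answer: 1/20310 ≈ 4.9237e-5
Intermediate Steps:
1/(-20642 + (31364 - 1*(-9588))) = 1/(-20642 + (31364 + 9588)) = 1/(-20642 + 40952) = 1/20310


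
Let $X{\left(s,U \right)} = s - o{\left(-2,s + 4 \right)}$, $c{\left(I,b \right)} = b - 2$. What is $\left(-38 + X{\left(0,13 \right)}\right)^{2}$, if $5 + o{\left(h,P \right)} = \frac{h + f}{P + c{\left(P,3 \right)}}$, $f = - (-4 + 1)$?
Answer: $\frac{27556}{25} \approx 1102.2$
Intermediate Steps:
$f = 3$ ($f = \left(-1\right) \left(-3\right) = 3$)
$c{\left(I,b \right)} = -2 + b$ ($c{\left(I,b \right)} = b - 2 = -2 + b$)
$o{\left(h,P \right)} = -5 + \frac{3 + h}{1 + P}$ ($o{\left(h,P \right)} = -5 + \frac{h + 3}{P + \left(-2 + 3\right)} = -5 + \frac{3 + h}{P + 1} = -5 + \frac{3 + h}{1 + P}$)
$X{\left(s,U \right)} = s - \frac{-24 - 5 s}{5 + s}$ ($X{\left(s,U \right)} = s - \frac{-2 - 2 - 5 \left(s + 4\right)}{1 + \left(s + 4\right)} = s - \frac{-2 - 2 - 5 \left(4 + s\right)}{1 + \left(4 + s\right)} = s - \frac{-2 - 2 - \left(20 + 5 s\right)}{5 + s} = s - \frac{-24 - 5 s}{5 + s}$)
$\left(-38 + X{\left(0,13 \right)}\right)^{2} = \left(-38 + \frac{24 + 0^{2} + 10 \cdot 0}{5 + 0}\right)^{2} = \left(-38 + \frac{24 + 0 + 0}{5}\right)^{2} = \left(-38 + \frac{1}{5} \cdot 24\right)^{2} = \left(-38 + \frac{24}{5}\right)^{2} = \left(- \frac{166}{5}\right)^{2} = \frac{27556}{25}$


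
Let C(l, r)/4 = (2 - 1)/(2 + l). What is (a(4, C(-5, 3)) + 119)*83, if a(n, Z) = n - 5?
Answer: 9794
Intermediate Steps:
C(l, r) = 4/(2 + l) (C(l, r) = 4*((2 - 1)/(2 + l)) = 4*(1/(2 + l)) = 4/(2 + l))
a(n, Z) = -5 + n
(a(4, C(-5, 3)) + 119)*83 = ((-5 + 4) + 119)*83 = (-1 + 119)*83 = 118*83 = 9794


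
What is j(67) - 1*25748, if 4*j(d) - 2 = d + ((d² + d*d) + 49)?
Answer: -23474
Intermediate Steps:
j(d) = 51/4 + d²/2 + d/4 (j(d) = ½ + (d + ((d² + d*d) + 49))/4 = ½ + (d + ((d² + d²) + 49))/4 = ½ + (d + (2*d² + 49))/4 = ½ + (d + (49 + 2*d²))/4 = ½ + (49 + d + 2*d²)/4 = ½ + (49/4 + d²/2 + d/4) = 51/4 + d²/2 + d/4)
j(67) - 1*25748 = (51/4 + (½)*67² + (¼)*67) - 1*25748 = (51/4 + (½)*4489 + 67/4) - 25748 = (51/4 + 4489/2 + 67/4) - 25748 = 2274 - 25748 = -23474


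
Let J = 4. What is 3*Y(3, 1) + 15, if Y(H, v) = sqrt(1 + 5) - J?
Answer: 3 + 3*sqrt(6) ≈ 10.348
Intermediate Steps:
Y(H, v) = -4 + sqrt(6) (Y(H, v) = sqrt(1 + 5) - 1*4 = sqrt(6) - 4 = -4 + sqrt(6))
3*Y(3, 1) + 15 = 3*(-4 + sqrt(6)) + 15 = (-12 + 3*sqrt(6)) + 15 = 3 + 3*sqrt(6)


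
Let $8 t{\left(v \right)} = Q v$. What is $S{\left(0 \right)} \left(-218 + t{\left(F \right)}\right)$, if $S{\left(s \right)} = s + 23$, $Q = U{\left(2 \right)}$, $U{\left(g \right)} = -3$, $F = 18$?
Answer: $- \frac{20677}{4} \approx -5169.3$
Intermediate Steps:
$Q = -3$
$t{\left(v \right)} = - \frac{3 v}{8}$ ($t{\left(v \right)} = \frac{\left(-3\right) v}{8} = - \frac{3 v}{8}$)
$S{\left(s \right)} = 23 + s$
$S{\left(0 \right)} \left(-218 + t{\left(F \right)}\right) = \left(23 + 0\right) \left(-218 - \frac{27}{4}\right) = 23 \left(-218 - \frac{27}{4}\right) = 23 \left(- \frac{899}{4}\right) = - \frac{20677}{4}$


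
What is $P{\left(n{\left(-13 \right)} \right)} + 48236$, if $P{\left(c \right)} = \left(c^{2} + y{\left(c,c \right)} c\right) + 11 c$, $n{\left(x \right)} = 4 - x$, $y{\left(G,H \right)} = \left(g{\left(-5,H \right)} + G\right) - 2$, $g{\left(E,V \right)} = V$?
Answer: $49256$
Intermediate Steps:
$y{\left(G,H \right)} = -2 + G + H$ ($y{\left(G,H \right)} = \left(H + G\right) - 2 = \left(G + H\right) - 2 = -2 + G + H$)
$P{\left(c \right)} = c^{2} + 11 c + c \left(-2 + 2 c\right)$ ($P{\left(c \right)} = \left(c^{2} + \left(-2 + c + c\right) c\right) + 11 c = \left(c^{2} + \left(-2 + 2 c\right) c\right) + 11 c = \left(c^{2} + c \left(-2 + 2 c\right)\right) + 11 c = c^{2} + 11 c + c \left(-2 + 2 c\right)$)
$P{\left(n{\left(-13 \right)} \right)} + 48236 = 3 \left(4 - -13\right) \left(3 + \left(4 - -13\right)\right) + 48236 = 3 \left(4 + 13\right) \left(3 + \left(4 + 13\right)\right) + 48236 = 3 \cdot 17 \left(3 + 17\right) + 48236 = 3 \cdot 17 \cdot 20 + 48236 = 1020 + 48236 = 49256$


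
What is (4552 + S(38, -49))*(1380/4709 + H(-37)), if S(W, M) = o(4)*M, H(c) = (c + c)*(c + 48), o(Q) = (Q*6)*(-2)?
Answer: -26454374384/4709 ≈ -5.6178e+6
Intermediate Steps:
o(Q) = -12*Q (o(Q) = (6*Q)*(-2) = -12*Q)
H(c) = 2*c*(48 + c) (H(c) = (2*c)*(48 + c) = 2*c*(48 + c))
S(W, M) = -48*M (S(W, M) = (-12*4)*M = -48*M)
(4552 + S(38, -49))*(1380/4709 + H(-37)) = (4552 - 48*(-49))*(1380/4709 + 2*(-37)*(48 - 37)) = (4552 + 2352)*(1380*(1/4709) + 2*(-37)*11) = 6904*(1380/4709 - 814) = 6904*(-3831746/4709) = -26454374384/4709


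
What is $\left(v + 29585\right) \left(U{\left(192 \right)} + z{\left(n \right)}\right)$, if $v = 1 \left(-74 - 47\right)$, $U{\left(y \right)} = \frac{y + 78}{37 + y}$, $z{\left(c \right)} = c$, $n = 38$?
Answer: $\frac{264351008}{229} \approx 1.1544 \cdot 10^{6}$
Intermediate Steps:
$U{\left(y \right)} = \frac{78 + y}{37 + y}$
$v = -121$ ($v = 1 \left(-121\right) = -121$)
$\left(v + 29585\right) \left(U{\left(192 \right)} + z{\left(n \right)}\right) = \left(-121 + 29585\right) \left(\frac{78 + 192}{37 + 192} + 38\right) = 29464 \left(\frac{1}{229} \cdot 270 + 38\right) = 29464 \left(\frac{270}{229} + 38\right) = 29464 \cdot \frac{8972}{229} = \frac{264351008}{229}$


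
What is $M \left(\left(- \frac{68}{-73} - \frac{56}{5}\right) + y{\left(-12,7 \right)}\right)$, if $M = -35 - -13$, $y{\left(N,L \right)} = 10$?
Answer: $\frac{2156}{365} \approx 5.9068$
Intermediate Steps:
$M = -22$ ($M = -35 + 13 = -22$)
$M \left(\left(- \frac{68}{-73} - \frac{56}{5}\right) + y{\left(-12,7 \right)}\right) = - 22 \left(\left(- \frac{68}{-73} - \frac{56}{5}\right) + 10\right) = - 22 \left(\left(\left(-68\right) \left(- \frac{1}{73}\right) - \frac{56}{5}\right) + 10\right) = - 22 \left(\left(\frac{68}{73} - \frac{56}{5}\right) + 10\right) = - 22 \left(- \frac{3748}{365} + 10\right) = \left(-22\right) \left(- \frac{98}{365}\right) = \frac{2156}{365}$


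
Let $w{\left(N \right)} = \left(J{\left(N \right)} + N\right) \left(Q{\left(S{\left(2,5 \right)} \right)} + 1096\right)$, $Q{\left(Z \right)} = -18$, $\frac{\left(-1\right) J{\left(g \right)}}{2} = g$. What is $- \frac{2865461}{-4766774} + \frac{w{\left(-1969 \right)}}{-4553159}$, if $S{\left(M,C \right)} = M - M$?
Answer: $\frac{2929030850831}{21703879939066} \approx 0.13495$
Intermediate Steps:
$J{\left(g \right)} = - 2 g$
$S{\left(M,C \right)} = 0$
$w{\left(N \right)} = - 1078 N$ ($w{\left(N \right)} = \left(- 2 N + N\right) \left(-18 + 1096\right) = - N 1078 = - 1078 N$)
$- \frac{2865461}{-4766774} + \frac{w{\left(-1969 \right)}}{-4553159} = - \frac{2865461}{-4766774} + \frac{\left(-1078\right) \left(-1969\right)}{-4553159} = \left(-2865461\right) \left(- \frac{1}{4766774}\right) + 2122582 \left(- \frac{1}{4553159}\right) = \frac{2865461}{4766774} - \frac{2122582}{4553159} = \frac{2929030850831}{21703879939066}$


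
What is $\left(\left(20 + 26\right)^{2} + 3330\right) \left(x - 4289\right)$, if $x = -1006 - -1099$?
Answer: $-22851416$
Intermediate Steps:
$x = 93$ ($x = -1006 + 1099 = 93$)
$\left(\left(20 + 26\right)^{2} + 3330\right) \left(x - 4289\right) = \left(\left(20 + 26\right)^{2} + 3330\right) \left(93 - 4289\right) = \left(46^{2} + 3330\right) \left(-4196\right) = \left(2116 + 3330\right) \left(-4196\right) = 5446 \left(-4196\right) = -22851416$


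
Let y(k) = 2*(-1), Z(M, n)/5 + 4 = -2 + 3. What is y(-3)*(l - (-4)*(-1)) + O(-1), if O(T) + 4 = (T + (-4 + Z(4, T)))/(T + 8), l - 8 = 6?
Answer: -188/7 ≈ -26.857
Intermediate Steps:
Z(M, n) = -15 (Z(M, n) = -20 + 5*(-2 + 3) = -20 + 5*1 = -20 + 5 = -15)
y(k) = -2
l = 14 (l = 8 + 6 = 14)
O(T) = -4 + (-19 + T)/(8 + T) (O(T) = -4 + (T + (-4 - 15))/(T + 8) = -4 + (T - 19)/(8 + T) = -4 + (-19 + T)/(8 + T))
y(-3)*(l - (-4)*(-1)) + O(-1) = -2*(14 - (-4)*(-1)) + 3*(-17 - 1*(-1))/(8 - 1) = -2*(14 - 1*4) + 3*(-17 + 1)/7 = -2*(14 - 4) + 3*(⅐)*(-16) = -2*10 - 48/7 = -20 - 48/7 = -188/7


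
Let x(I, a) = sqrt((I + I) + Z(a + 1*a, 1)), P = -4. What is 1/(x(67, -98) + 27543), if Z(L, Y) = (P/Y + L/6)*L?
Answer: 82629/2275828585 - sqrt(65886)/2275828585 ≈ 3.6194e-5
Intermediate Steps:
Z(L, Y) = L*(-4/Y + L/6) (Z(L, Y) = (-4/Y + L/6)*L = L*(-4/Y + L/6))
x(I, a) = sqrt(2*I + a*(-24 + 2*a)/3) (x(I, a) = sqrt((I + I) + (1/6)*(a + 1*a)*(-24 + (a + 1*a)*1)/1) = sqrt(2*I + (1/6)*(a + a)*1*(-24 + (a + a)*1)) = sqrt(2*I + (1/6)*(2*a)*1*(-24 + (2*a)*1)) = sqrt(2*I + (1/6)*(2*a)*1*(-24 + 2*a)) = sqrt(2*I + a*(-24 + 2*a)/3))
1/(x(67, -98) + 27543) = 1/(sqrt(-72*(-98) + 6*(-98)**2 + 18*67)/3 + 27543) = 1/(sqrt(7056 + 6*9604 + 1206)/3 + 27543) = 1/(sqrt(7056 + 57624 + 1206)/3 + 27543) = 1/(sqrt(65886)/3 + 27543) = 1/(27543 + sqrt(65886)/3)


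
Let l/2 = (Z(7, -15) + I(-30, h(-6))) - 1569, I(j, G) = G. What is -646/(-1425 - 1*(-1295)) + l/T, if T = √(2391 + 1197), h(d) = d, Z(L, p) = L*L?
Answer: 323/65 - 1526*√897/897 ≈ -45.982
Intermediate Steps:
Z(L, p) = L²
T = 2*√897 (T = √3588 = 2*√897 ≈ 59.900)
l = -3052 (l = 2*((7² - 6) - 1569) = 2*((49 - 6) - 1569) = 2*(43 - 1569) = 2*(-1526) = -3052)
-646/(-1425 - 1*(-1295)) + l/T = -646/(-1425 - 1*(-1295)) - 3052*√897/1794 = -646/(-1425 + 1295) - 1526*√897/897 = -646/(-130) - 1526*√897/897 = -646*(-1/130) - 1526*√897/897 = 323/65 - 1526*√897/897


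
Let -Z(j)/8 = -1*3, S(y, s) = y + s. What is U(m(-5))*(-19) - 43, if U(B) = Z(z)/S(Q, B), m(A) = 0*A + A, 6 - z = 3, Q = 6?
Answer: -499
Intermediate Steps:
z = 3 (z = 6 - 1*3 = 6 - 3 = 3)
m(A) = A (m(A) = 0 + A = A)
S(y, s) = s + y
Z(j) = 24 (Z(j) = -(-8)*3 = -8*(-3) = 24)
U(B) = 24/(6 + B) (U(B) = 24/(B + 6) = 24/(6 + B))
U(m(-5))*(-19) - 43 = (24/(6 - 5))*(-19) - 43 = (24/1)*(-19) - 43 = (24*1)*(-19) - 43 = 24*(-19) - 43 = -456 - 43 = -499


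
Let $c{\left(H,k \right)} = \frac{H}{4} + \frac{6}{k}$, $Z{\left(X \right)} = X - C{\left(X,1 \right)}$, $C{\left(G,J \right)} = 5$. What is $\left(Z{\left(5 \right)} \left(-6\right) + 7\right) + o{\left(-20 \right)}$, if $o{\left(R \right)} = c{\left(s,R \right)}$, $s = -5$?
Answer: $\frac{109}{20} \approx 5.45$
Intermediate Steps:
$Z{\left(X \right)} = -5 + X$ ($Z{\left(X \right)} = X - 5 = -5 + X$)
$c{\left(H,k \right)} = \frac{6}{k} + \frac{H}{4}$ ($c{\left(H,k \right)} = H \frac{1}{4} + \frac{6}{k} = \frac{H}{4} + \frac{6}{k} = \frac{6}{k} + \frac{H}{4}$)
$o{\left(R \right)} = - \frac{5}{4} + \frac{6}{R}$ ($o{\left(R \right)} = \frac{6}{R} + \frac{1}{4} \left(-5\right) = \frac{6}{R} - \frac{5}{4} = - \frac{5}{4} + \frac{6}{R}$)
$\left(Z{\left(5 \right)} \left(-6\right) + 7\right) + o{\left(-20 \right)} = \left(\left(-5 + 5\right) \left(-6\right) + 7\right) - \left(\frac{5}{4} - \frac{6}{-20}\right) = \left(0 \left(-6\right) + 7\right) + \left(- \frac{5}{4} + 6 \left(- \frac{1}{20}\right)\right) = \left(0 + 7\right) - \frac{31}{20} = 7 - \frac{31}{20} = \frac{109}{20}$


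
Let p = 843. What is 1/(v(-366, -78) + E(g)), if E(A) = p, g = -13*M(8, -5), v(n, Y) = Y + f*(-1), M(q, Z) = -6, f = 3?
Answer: 1/762 ≈ 0.0013123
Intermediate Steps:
v(n, Y) = -3 + Y (v(n, Y) = Y + 3*(-1) = Y - 3 = -3 + Y)
g = 78 (g = -13*(-6) = 78)
E(A) = 843
1/(v(-366, -78) + E(g)) = 1/((-3 - 78) + 843) = 1/(-81 + 843) = 1/762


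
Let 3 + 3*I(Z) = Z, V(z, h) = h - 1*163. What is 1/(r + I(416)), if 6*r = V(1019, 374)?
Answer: 6/1037 ≈ 0.0057859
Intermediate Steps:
V(z, h) = -163 + h (V(z, h) = h - 163 = -163 + h)
I(Z) = -1 + Z/3
r = 211/6 (r = (-163 + 374)/6 = (1/6)*211 = 211/6 ≈ 35.167)
1/(r + I(416)) = 1/(211/6 + (-1 + (1/3)*416)) = 1/(211/6 + (-1 + 416/3)) = 1/(211/6 + 413/3) = 1/(1037/6) = 6/1037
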